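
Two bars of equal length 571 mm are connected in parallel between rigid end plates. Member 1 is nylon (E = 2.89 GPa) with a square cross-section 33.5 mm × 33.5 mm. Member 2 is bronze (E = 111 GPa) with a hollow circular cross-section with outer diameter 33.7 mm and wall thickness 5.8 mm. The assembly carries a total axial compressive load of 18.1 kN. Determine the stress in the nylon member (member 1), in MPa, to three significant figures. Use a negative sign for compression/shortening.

A_1 = 1122 mm².
A_2 = 508.4 mm².
Equal strain + equilibrium ⇒ each member carries load in proportion to AE: A₁E₁ = 3243000 N, A₂E₂ = 56430000 N, ΣAE = 59670000 N.
σ₁ = P·E₁/ΣAE = -18100·2890/59670000 = -0.8766 MPa.

-0.877 MPa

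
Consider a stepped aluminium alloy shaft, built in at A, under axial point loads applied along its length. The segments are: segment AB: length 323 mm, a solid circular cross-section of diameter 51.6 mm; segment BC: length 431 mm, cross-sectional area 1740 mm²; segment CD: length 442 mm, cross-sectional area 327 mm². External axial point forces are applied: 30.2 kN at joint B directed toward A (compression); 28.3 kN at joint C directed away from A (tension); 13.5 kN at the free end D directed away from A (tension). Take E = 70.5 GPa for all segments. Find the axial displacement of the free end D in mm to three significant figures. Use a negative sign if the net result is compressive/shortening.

Internal axial forces (sectioning from the free end, tension +): N_CD = 13.5 kN, N_BC = 41.8 kN, N_AB = 11.6 kN.
A_AB = 2091 mm².
δ_AB = 11600·323/(2091·70500) = 0.02541 mm
δ_BC = 41800·431/(1740·70500) = 0.1469 mm
δ_CD = 13500·442/(327·70500) = 0.2588 mm
δ = Σδ_i = 0.4311 mm.

0.431 mm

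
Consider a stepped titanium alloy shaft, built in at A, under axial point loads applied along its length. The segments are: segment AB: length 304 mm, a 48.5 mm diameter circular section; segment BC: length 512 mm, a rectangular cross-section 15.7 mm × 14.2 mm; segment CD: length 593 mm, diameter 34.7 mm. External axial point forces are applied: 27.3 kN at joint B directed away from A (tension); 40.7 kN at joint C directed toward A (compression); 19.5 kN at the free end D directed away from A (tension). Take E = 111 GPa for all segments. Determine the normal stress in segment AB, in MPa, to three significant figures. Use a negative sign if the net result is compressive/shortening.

3.30 MPa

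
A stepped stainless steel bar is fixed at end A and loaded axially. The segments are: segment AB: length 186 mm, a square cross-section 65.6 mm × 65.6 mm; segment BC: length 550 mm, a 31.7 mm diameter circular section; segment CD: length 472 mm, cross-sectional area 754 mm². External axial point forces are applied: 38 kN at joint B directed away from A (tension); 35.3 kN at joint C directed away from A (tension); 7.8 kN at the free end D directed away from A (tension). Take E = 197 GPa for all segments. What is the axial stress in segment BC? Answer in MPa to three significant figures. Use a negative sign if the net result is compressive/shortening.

54.6 MPa

Internal axial forces (sectioning from the free end, tension +): N_CD = 7.8 kN, N_BC = 43.1 kN, N_AB = 81.1 kN.
A_BC = 789.2 mm².
σ_BC = N_BC/A_BC = 43100/789.2 = 54.61 MPa.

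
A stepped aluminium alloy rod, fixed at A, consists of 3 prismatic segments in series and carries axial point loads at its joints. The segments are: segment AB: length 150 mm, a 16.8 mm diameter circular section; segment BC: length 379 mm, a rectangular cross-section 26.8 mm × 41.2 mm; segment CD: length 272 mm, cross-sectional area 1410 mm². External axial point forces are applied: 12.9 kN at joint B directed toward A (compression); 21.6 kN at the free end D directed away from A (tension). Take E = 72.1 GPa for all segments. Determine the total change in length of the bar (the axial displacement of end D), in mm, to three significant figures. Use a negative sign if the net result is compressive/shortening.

Internal axial forces (sectioning from the free end, tension +): N_CD = 21.6 kN, N_BC = 21.6 kN, N_AB = 8.7 kN.
A_AB = 221.7 mm².
A_BC = 1104 mm².
δ_AB = 8700·150/(221.7·72100) = 0.08165 mm
δ_BC = 21600·379/(1104·72100) = 0.1028 mm
δ_CD = 21600·272/(1410·72100) = 0.05779 mm
δ = Σδ_i = 0.2423 mm.

0.242 mm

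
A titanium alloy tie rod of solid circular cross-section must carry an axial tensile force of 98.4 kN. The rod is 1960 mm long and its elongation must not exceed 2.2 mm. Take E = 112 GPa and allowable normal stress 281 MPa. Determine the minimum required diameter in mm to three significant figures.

31.6 mm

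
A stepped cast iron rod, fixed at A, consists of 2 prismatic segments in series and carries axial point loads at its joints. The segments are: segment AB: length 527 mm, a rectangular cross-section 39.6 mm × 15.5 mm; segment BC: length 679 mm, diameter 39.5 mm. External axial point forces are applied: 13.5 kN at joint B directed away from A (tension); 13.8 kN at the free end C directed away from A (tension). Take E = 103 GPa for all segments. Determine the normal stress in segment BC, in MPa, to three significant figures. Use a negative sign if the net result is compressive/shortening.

11.3 MPa

Internal axial forces (sectioning from the free end, tension +): N_BC = 13.8 kN, N_AB = 27.3 kN.
A_BC = 1225 mm².
σ_BC = N_BC/A_BC = 13800/1225 = 11.26 MPa.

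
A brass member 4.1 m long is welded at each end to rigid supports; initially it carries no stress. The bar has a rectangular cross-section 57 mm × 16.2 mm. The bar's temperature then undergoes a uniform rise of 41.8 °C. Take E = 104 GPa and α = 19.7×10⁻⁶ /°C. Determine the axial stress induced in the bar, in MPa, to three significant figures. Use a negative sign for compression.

-85.6 MPa

Free thermal expansion αLΔT = 19.7e-6 · 4100 · 41.8 = 3.376 mm.
The walls impose strain ε = −(3.376)/4100 = -8.2346e-04; σ = Eε = 104000 · -8.2346e-04 = -85.64 MPa.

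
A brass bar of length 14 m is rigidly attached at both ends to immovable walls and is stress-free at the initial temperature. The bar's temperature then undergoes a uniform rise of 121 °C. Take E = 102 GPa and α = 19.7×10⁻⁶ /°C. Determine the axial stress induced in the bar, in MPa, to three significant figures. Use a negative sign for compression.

-243 MPa

Free thermal expansion αLΔT = 19.7e-6 · 14000 · 121 = 33.37 mm.
The walls impose strain ε = −(33.37)/14000 = -2.3837e-03; σ = Eε = 102000 · -2.3837e-03 = -243.1 MPa.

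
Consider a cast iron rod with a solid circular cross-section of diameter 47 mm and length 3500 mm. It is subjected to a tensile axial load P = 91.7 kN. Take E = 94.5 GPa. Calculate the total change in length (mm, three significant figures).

A = 1735 mm².
δ_mech = NL/(AE) = 91700·3500/(1735·94500) = 1.958 mm.

1.96 mm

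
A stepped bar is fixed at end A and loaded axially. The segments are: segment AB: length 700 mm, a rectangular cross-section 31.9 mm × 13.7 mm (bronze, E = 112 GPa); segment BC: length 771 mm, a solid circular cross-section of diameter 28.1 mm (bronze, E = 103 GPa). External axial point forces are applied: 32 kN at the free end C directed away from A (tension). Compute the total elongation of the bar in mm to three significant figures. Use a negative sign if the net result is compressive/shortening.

0.844 mm

Internal axial forces (sectioning from the free end, tension +): N_BC = 32 kN, N_AB = 32 kN.
A_AB = 437 mm².
A_BC = 620.2 mm².
δ_AB = 32000·700/(437·112000) = 0.4576 mm
δ_BC = 32000·771/(620.2·103000) = 0.3862 mm
δ = Σδ_i = 0.8439 mm.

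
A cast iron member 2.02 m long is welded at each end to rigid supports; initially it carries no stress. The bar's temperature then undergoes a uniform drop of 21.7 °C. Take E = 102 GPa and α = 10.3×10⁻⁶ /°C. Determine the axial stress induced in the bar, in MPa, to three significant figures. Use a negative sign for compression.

22.8 MPa

Free thermal expansion αLΔT = 10.3e-6 · 2020 · -21.7 = -0.4515 mm.
The walls impose strain ε = −(-0.4515)/2020 = 2.2351e-04; σ = Eε = 102000 · 2.2351e-04 = 22.8 MPa.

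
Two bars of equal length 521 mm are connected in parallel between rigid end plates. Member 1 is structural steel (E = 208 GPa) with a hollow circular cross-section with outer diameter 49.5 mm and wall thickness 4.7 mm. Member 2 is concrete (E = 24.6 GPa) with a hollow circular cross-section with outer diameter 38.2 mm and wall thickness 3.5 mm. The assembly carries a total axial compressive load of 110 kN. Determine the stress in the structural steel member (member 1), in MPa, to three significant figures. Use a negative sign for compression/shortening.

A_1 = 661.5 mm².
A_2 = 381.5 mm².
Equal strain + equilibrium ⇒ each member carries load in proportion to AE: A₁E₁ = 137600000 N, A₂E₂ = 9386000 N, ΣAE = 147000000 N.
σ₁ = P·E₁/ΣAE = -110000·208000/147000000 = -155.7 MPa.

-156 MPa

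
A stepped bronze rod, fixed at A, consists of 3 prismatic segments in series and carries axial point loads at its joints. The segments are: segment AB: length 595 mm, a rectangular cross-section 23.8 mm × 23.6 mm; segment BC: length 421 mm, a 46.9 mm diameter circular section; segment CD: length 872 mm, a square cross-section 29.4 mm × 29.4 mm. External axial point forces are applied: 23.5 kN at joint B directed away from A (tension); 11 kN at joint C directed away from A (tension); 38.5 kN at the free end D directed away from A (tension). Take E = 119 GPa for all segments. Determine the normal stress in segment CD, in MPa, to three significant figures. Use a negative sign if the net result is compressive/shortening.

44.5 MPa

Internal axial forces (sectioning from the free end, tension +): N_CD = 38.5 kN, N_BC = 49.5 kN, N_AB = 73 kN.
A_CD = 864.4 mm².
σ_CD = N_CD/A_CD = 38500/864.4 = 44.54 MPa.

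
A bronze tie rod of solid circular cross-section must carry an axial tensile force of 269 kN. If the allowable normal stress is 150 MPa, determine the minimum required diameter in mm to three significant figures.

47.8 mm

Required area A ≥ P/σ_allow = 269000/150 = 1793 mm².
For a solid circular section, d ≥ √(4A/π) = 47.78 mm.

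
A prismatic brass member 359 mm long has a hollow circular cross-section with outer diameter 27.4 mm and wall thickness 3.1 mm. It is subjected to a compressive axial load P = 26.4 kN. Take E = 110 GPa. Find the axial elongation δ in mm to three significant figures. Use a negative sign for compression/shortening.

-0.364 mm

A = 236.7 mm².
δ_mech = NL/(AE) = -26400·359/(236.7·110000) = -0.3641 mm.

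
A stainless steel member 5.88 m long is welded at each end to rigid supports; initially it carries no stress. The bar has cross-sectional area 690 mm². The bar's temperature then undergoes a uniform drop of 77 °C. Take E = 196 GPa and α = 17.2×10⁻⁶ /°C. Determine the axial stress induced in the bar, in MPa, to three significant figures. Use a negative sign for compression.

Free thermal expansion αLΔT = 17.2e-6 · 5880 · -77 = -7.787 mm.
The walls impose strain ε = −(-7.787)/5880 = 1.3244e-03; σ = Eε = 196000 · 1.3244e-03 = 259.6 MPa.

260 MPa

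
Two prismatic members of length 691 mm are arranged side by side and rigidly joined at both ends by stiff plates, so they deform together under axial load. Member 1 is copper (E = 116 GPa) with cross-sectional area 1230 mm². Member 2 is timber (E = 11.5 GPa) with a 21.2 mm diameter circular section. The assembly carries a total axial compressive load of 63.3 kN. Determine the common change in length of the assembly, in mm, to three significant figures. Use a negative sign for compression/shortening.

-0.298 mm

A_2 = 353 mm².
Equal strain + equilibrium ⇒ each member carries load in proportion to AE: A₁E₁ = 142700000 N, A₂E₂ = 4059000 N, ΣAE = 146700000 N.
δ = PL/ΣAE = -63300·691/146700000 = -0.2981 mm.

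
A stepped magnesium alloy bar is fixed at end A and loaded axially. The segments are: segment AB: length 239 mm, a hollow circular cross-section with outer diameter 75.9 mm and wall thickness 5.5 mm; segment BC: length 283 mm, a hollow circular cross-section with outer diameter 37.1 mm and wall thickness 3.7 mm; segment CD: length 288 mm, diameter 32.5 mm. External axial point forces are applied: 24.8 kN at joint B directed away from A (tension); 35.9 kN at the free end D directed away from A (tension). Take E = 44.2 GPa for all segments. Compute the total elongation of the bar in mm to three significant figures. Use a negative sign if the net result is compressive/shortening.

1.14 mm

Internal axial forces (sectioning from the free end, tension +): N_CD = 35.9 kN, N_BC = 35.9 kN, N_AB = 60.7 kN.
A_AB = 1216 mm².
A_BC = 388.2 mm².
A_CD = 829.6 mm².
δ_AB = 60700·239/(1216·44200) = 0.2698 mm
δ_BC = 35900·283/(388.2·44200) = 0.5921 mm
δ_CD = 35900·288/(829.6·44200) = 0.282 mm
δ = Σδ_i = 1.144 mm.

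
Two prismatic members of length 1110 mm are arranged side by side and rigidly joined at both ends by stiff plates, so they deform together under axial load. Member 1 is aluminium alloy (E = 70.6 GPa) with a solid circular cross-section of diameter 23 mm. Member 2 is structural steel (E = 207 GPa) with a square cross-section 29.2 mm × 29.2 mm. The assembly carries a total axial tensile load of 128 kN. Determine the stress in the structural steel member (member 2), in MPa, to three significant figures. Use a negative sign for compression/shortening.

A_1 = 415.5 mm².
A_2 = 852.6 mm².
Equal strain + equilibrium ⇒ each member carries load in proportion to AE: A₁E₁ = 29330000 N, A₂E₂ = 176500000 N, ΣAE = 205800000 N.
σ₂ = P·E₂/ΣAE = 128000·207000/205800000 = 128.7 MPa.

129 MPa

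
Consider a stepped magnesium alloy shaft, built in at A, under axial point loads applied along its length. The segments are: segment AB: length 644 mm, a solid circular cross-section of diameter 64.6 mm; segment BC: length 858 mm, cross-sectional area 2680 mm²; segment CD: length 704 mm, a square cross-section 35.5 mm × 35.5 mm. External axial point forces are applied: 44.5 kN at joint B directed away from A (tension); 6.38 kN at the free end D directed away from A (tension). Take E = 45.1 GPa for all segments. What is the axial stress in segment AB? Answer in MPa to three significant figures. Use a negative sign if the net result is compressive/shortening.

15.5 MPa

Internal axial forces (sectioning from the free end, tension +): N_CD = 6.38 kN, N_BC = 6.38 kN, N_AB = 50.88 kN.
A_AB = 3278 mm².
σ_AB = N_AB/A_AB = 50880/3278 = 15.52 MPa.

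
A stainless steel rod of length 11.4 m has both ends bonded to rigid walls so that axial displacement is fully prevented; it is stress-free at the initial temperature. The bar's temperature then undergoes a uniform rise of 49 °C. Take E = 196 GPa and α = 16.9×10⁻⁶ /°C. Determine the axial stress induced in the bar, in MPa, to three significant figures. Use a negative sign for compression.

-162 MPa

Free thermal expansion αLΔT = 16.9e-6 · 11400 · 49 = 9.44 mm.
The walls impose strain ε = −(9.44)/11400 = -8.2810e-04; σ = Eε = 196000 · -8.2810e-04 = -162.3 MPa.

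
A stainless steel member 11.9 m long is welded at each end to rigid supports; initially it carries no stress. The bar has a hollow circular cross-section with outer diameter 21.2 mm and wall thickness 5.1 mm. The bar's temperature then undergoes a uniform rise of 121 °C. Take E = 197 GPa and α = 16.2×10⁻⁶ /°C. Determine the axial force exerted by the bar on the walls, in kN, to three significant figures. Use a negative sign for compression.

-99.6 kN

Free thermal expansion αLΔT = 16.2e-6 · 11900 · 121 = 23.33 mm.
The walls impose strain ε = −(23.33)/11900 = -1.9602e-03; σ = Eε = 197000 · -1.9602e-03 = -386.2 MPa.
Wall reaction R = σ·A = -386.2·258 = -99610 N = -99.61 kN.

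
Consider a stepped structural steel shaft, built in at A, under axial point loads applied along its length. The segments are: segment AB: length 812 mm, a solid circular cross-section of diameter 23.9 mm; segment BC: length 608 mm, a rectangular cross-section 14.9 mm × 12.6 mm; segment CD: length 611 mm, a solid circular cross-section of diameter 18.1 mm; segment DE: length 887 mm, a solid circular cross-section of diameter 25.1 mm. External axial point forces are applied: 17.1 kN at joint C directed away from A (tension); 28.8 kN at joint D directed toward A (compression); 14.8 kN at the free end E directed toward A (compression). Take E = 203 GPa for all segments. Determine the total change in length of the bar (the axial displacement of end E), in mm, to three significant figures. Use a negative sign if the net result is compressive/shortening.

-1.30 mm

Internal axial forces (sectioning from the free end, tension +): N_DE = -14.8 kN, N_CD = -43.6 kN, N_BC = -26.5 kN, N_AB = -26.5 kN.
A_AB = 448.6 mm².
A_BC = 187.7 mm².
A_CD = 257.3 mm².
A_DE = 494.8 mm².
δ_AB = -26500·812/(448.6·203000) = -0.2363 mm
δ_BC = -26500·608/(187.7·203000) = -0.4228 mm
δ_CD = -43600·611/(257.3·203000) = -0.51 mm
δ_DE = -14800·887/(494.8·203000) = -0.1307 mm
δ = Σδ_i = -1.3 mm.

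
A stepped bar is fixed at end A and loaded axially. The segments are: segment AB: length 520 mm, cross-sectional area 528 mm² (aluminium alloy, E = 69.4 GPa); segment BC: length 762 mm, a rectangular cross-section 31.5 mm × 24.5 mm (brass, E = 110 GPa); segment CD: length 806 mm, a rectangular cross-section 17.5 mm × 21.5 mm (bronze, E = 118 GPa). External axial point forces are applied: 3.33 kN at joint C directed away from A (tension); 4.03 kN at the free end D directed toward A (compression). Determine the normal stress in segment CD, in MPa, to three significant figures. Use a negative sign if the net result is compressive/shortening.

Internal axial forces (sectioning from the free end, tension +): N_CD = -4.03 kN, N_BC = -0.7 kN, N_AB = -0.7 kN.
A_CD = 376.2 mm².
σ_CD = N_CD/A_CD = -4030/376.2 = -10.71 MPa.

-10.7 MPa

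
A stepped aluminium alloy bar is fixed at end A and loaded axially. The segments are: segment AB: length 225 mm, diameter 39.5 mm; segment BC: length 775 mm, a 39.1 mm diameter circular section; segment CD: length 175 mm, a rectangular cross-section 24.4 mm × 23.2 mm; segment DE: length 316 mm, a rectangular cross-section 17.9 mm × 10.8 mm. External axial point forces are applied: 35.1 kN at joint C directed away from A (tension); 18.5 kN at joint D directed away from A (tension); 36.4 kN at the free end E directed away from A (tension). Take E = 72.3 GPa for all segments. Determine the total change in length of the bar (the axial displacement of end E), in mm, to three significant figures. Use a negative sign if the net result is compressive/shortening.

Internal axial forces (sectioning from the free end, tension +): N_DE = 36.4 kN, N_CD = 54.9 kN, N_BC = 90 kN, N_AB = 90 kN.
A_AB = 1225 mm².
A_BC = 1201 mm².
A_CD = 566.1 mm².
A_DE = 193.3 mm².
δ_AB = 90000·225/(1225·72300) = 0.2286 mm
δ_BC = 90000·775/(1201·72300) = 0.8035 mm
δ_CD = 54900·175/(566.1·72300) = 0.2347 mm
δ_DE = 36400·316/(193.3·72300) = 0.8229 mm
δ = Σδ_i = 2.09 mm.

2.09 mm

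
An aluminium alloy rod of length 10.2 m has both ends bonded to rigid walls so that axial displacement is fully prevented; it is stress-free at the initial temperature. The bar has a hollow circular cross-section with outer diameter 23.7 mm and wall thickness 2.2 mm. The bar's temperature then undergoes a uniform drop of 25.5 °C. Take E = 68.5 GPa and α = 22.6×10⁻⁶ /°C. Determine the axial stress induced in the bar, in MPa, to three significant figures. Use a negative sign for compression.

39.5 MPa

Free thermal expansion αLΔT = 22.6e-6 · 10200 · -25.5 = -5.878 mm.
The walls impose strain ε = −(-5.878)/10200 = 5.7630e-04; σ = Eε = 68500 · 5.7630e-04 = 39.48 MPa.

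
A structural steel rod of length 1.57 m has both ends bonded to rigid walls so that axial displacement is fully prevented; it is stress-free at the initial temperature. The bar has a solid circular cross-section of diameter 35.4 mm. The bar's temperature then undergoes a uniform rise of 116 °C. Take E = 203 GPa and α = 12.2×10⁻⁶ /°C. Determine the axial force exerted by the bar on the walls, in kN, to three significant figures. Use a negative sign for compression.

-283 kN

Free thermal expansion αLΔT = 12.2e-6 · 1570 · 116 = 2.222 mm.
The walls impose strain ε = −(2.222)/1570 = -1.4152e-03; σ = Eε = 203000 · -1.4152e-03 = -287.3 MPa.
Wall reaction R = σ·A = -287.3·984.2 = -282800 N = -282.8 kN.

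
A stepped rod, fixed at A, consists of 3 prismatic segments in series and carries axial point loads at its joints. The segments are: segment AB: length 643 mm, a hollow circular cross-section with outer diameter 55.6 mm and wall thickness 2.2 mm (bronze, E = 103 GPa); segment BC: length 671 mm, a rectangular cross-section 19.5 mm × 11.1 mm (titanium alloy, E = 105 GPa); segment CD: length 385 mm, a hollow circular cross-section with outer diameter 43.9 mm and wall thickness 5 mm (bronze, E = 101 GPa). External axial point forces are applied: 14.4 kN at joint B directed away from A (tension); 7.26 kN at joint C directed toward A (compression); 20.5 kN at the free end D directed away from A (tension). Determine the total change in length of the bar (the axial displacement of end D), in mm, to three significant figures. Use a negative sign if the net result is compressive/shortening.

0.986 mm

Internal axial forces (sectioning from the free end, tension +): N_CD = 20.5 kN, N_BC = 13.24 kN, N_AB = 27.64 kN.
A_AB = 369.1 mm².
A_BC = 216.4 mm².
A_CD = 611 mm².
δ_AB = 27640·643/(369.1·103000) = 0.4675 mm
δ_BC = 13240·671/(216.4·105000) = 0.3909 mm
δ_CD = 20500·385/(611·101000) = 0.1279 mm
δ = Σδ_i = 0.9863 mm.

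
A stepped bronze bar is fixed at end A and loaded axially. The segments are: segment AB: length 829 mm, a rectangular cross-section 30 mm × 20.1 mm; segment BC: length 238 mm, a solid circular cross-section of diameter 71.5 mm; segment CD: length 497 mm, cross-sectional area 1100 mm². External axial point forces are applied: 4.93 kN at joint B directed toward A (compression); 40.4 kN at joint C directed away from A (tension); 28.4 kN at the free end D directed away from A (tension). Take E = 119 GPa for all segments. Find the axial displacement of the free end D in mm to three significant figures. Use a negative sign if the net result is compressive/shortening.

Internal axial forces (sectioning from the free end, tension +): N_CD = 28.4 kN, N_BC = 68.8 kN, N_AB = 63.87 kN.
A_AB = 603 mm².
A_BC = 4015 mm².
δ_AB = 63870·829/(603·119000) = 0.7379 mm
δ_BC = 68800·238/(4015·119000) = 0.03427 mm
δ_CD = 28400·497/(1100·119000) = 0.1078 mm
δ = Σδ_i = 0.88 mm.

0.880 mm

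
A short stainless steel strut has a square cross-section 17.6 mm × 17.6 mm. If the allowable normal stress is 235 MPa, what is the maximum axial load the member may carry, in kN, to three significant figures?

A = 309.8 mm².
P_max = σ_allow · A = 235 · 309.8 = 72790 N = 72.79 kN.

72.8 kN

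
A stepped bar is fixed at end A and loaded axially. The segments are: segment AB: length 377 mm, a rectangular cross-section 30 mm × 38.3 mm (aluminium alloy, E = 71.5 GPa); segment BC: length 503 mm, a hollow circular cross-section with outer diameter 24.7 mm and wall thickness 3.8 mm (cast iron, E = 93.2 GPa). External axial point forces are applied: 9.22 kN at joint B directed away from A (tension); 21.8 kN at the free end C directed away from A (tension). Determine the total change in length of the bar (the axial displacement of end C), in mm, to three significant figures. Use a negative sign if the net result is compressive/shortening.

0.614 mm

Internal axial forces (sectioning from the free end, tension +): N_BC = 21.8 kN, N_AB = 31.02 kN.
A_AB = 1149 mm².
A_BC = 249.5 mm².
δ_AB = 31020·377/(1149·71500) = 0.1423 mm
δ_BC = 21800·503/(249.5·93200) = 0.4716 mm
δ = Σδ_i = 0.6139 mm.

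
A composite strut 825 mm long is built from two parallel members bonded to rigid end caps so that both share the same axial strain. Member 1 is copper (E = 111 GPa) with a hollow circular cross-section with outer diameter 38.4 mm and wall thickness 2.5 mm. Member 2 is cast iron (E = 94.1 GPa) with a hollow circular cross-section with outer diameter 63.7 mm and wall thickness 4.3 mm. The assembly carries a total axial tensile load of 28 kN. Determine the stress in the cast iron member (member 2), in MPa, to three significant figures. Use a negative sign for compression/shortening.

A_1 = 282 mm².
A_2 = 802.4 mm².
Equal strain + equilibrium ⇒ each member carries load in proportion to AE: A₁E₁ = 31300000 N, A₂E₂ = 75510000 N, ΣAE = 106800000 N.
σ₂ = P·E₂/ΣAE = 28000·94100/106800000 = 24.67 MPa.

24.7 MPa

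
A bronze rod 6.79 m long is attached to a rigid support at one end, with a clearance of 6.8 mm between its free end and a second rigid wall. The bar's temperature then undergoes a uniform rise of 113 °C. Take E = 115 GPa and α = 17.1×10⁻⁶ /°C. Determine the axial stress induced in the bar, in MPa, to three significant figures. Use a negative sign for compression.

-107 MPa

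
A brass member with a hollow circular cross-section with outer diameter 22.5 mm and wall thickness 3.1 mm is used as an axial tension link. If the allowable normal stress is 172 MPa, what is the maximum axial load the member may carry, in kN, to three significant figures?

A = 188.9 mm².
P_max = σ_allow · A = 172 · 188.9 = 32500 N = 32.5 kN.

32.5 kN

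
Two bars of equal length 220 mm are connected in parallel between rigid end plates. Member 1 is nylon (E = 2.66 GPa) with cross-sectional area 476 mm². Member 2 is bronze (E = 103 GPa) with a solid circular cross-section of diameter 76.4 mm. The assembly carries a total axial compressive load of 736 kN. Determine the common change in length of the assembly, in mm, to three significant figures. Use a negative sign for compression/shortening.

-0.342 mm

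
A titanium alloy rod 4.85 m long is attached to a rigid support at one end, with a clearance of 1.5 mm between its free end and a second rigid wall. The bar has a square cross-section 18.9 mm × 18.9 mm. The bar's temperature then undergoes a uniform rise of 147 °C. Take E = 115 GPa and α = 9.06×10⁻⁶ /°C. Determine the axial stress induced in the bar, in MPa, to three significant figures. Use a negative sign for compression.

Free thermal expansion αLΔT = 9.06e-6 · 4850 · 147 = 6.459 mm.
The walls engage after the gap closes; constrained expansion = 6.459 − 1.5 = 4.959 mm.
The walls impose strain ε = −(4.959)/4850 = -1.0225e-03; σ = Eε = 115000 · -1.0225e-03 = -117.6 MPa.

-118 MPa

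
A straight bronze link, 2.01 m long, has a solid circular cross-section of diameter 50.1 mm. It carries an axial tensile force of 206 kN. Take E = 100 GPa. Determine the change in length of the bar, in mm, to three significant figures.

2.10 mm

A = 1971 mm².
δ_mech = NL/(AE) = 206000·2010/(1971·100000) = 2.1 mm.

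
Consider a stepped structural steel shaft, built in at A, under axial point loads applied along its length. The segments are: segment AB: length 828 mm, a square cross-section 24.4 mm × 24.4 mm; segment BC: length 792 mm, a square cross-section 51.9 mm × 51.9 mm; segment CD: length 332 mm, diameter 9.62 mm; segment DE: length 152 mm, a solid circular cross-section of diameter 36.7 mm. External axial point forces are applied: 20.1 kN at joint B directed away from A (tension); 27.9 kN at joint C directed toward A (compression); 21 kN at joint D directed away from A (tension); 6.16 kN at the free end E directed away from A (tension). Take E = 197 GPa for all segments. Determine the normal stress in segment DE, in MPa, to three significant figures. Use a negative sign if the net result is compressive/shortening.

5.82 MPa

Internal axial forces (sectioning from the free end, tension +): N_DE = 6.16 kN, N_CD = 27.16 kN, N_BC = -0.74 kN, N_AB = 19.36 kN.
A_DE = 1058 mm².
σ_DE = N_DE/A_DE = 6160/1058 = 5.823 MPa.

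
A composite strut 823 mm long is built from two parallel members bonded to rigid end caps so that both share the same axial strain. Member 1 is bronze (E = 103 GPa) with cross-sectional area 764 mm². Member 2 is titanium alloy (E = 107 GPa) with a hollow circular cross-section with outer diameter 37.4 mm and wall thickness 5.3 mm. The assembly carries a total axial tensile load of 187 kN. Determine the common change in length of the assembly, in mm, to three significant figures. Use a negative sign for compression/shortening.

1.13 mm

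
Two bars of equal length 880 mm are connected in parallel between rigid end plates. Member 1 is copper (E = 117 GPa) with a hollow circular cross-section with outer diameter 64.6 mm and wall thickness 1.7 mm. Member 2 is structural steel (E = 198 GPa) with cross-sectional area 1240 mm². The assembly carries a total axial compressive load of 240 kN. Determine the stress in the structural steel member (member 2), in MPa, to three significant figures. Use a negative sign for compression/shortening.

-167 MPa

A_1 = 335.9 mm².
Equal strain + equilibrium ⇒ each member carries load in proportion to AE: A₁E₁ = 39300000 N, A₂E₂ = 245500000 N, ΣAE = 284800000 N.
σ₂ = P·E₂/ΣAE = -240000·198000/284800000 = -166.8 MPa.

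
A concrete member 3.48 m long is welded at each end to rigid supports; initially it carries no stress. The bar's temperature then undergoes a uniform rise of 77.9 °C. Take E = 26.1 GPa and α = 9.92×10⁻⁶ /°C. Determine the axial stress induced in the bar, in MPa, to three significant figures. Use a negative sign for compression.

-20.2 MPa

Free thermal expansion αLΔT = 9.92e-6 · 3480 · 77.9 = 2.689 mm.
The walls impose strain ε = −(2.689)/3480 = -7.7277e-04; σ = Eε = 26100 · -7.7277e-04 = -20.17 MPa.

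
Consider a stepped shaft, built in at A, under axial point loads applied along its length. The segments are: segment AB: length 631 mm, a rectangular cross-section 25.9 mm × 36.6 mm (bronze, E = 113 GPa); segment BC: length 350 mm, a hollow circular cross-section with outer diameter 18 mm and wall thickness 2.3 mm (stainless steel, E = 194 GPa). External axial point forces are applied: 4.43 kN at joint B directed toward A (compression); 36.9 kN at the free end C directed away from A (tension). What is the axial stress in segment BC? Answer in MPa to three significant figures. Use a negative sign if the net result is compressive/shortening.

Internal axial forces (sectioning from the free end, tension +): N_BC = 36.9 kN, N_AB = 32.47 kN.
A_BC = 113.4 mm².
σ_BC = N_BC/A_BC = 36900/113.4 = 325.3 MPa.

325 MPa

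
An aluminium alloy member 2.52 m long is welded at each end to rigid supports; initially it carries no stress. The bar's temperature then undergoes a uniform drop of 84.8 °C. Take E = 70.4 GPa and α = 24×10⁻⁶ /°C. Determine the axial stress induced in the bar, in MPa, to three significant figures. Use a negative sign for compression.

143 MPa

Free thermal expansion αLΔT = 24e-6 · 2520 · -84.8 = -5.129 mm.
The walls impose strain ε = −(-5.129)/2520 = 2.0352e-03; σ = Eε = 70400 · 2.0352e-03 = 143.3 MPa.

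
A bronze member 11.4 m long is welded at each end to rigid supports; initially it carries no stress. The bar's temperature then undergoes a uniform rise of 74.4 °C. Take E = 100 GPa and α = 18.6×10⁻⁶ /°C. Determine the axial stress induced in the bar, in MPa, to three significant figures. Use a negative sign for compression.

-138 MPa

Free thermal expansion αLΔT = 18.6e-6 · 11400 · 74.4 = 15.78 mm.
The walls impose strain ε = −(15.78)/11400 = -1.3838e-03; σ = Eε = 100000 · -1.3838e-03 = -138.4 MPa.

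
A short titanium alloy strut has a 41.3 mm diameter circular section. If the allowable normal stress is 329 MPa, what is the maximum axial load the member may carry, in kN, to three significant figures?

A = 1340 mm².
P_max = σ_allow · A = 329 · 1340 = 440700 N = 440.7 kN.

441 kN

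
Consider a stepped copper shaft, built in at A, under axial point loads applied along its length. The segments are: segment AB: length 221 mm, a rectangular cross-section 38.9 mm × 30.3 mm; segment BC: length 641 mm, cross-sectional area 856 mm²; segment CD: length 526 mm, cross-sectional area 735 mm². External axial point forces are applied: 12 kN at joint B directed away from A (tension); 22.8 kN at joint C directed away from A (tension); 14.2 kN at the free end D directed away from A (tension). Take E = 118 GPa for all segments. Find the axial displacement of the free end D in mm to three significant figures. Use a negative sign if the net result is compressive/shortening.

Internal axial forces (sectioning from the free end, tension +): N_CD = 14.2 kN, N_BC = 37 kN, N_AB = 49 kN.
A_AB = 1179 mm².
δ_AB = 49000·221/(1179·118000) = 0.07786 mm
δ_BC = 37000·641/(856·118000) = 0.2348 mm
δ_CD = 14200·526/(735·118000) = 0.08612 mm
δ = Σδ_i = 0.3988 mm.

0.399 mm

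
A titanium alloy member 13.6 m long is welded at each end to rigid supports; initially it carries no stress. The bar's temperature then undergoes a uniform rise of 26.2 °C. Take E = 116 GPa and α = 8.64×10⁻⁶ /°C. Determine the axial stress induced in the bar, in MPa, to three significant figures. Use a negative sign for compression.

-26.3 MPa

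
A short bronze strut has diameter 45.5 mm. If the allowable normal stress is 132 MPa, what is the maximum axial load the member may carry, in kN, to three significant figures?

215 kN

A = 1626 mm².
P_max = σ_allow · A = 132 · 1626 = 214600 N = 214.6 kN.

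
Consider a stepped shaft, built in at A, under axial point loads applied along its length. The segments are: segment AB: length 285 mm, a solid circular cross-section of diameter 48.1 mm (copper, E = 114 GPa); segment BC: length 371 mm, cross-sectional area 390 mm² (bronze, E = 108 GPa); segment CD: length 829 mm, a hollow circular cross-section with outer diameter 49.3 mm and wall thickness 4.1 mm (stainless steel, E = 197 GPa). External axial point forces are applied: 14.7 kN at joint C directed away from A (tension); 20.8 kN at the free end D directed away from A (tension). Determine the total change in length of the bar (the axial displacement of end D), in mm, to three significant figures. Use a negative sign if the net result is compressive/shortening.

0.512 mm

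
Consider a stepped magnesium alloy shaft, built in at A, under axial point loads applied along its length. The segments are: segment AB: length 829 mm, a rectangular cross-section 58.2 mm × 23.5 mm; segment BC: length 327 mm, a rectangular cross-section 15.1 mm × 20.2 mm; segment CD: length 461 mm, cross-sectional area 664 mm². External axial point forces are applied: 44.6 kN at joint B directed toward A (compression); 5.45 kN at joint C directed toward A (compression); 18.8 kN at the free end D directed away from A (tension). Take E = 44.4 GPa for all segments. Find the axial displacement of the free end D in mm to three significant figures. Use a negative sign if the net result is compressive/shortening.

0.190 mm

Internal axial forces (sectioning from the free end, tension +): N_CD = 18.8 kN, N_BC = 13.35 kN, N_AB = -31.25 kN.
A_AB = 1368 mm².
A_BC = 305 mm².
δ_AB = -31250·829/(1368·44400) = -0.4266 mm
δ_BC = 13350·327/(305·44400) = 0.3223 mm
δ_CD = 18800·461/(664·44400) = 0.294 mm
δ = Σδ_i = 0.1897 mm.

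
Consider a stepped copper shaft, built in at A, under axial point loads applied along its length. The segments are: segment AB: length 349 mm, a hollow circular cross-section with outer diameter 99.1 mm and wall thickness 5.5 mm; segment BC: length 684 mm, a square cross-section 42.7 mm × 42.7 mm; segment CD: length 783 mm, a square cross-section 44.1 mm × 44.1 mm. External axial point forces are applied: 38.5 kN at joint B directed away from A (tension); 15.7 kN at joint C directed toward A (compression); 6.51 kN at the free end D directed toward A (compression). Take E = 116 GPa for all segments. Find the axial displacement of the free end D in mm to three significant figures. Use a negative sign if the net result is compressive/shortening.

Internal axial forces (sectioning from the free end, tension +): N_CD = -6.51 kN, N_BC = -22.21 kN, N_AB = 16.29 kN.
A_AB = 1617 mm².
A_BC = 1823 mm².
A_CD = 1945 mm².
δ_AB = 16290·349/(1617·116000) = 0.0303 mm
δ_BC = -22210·684/(1823·116000) = -0.07183 mm
δ_CD = -6510·783/(1945·116000) = -0.02259 mm
δ = Σδ_i = -0.06412 mm.

-0.0641 mm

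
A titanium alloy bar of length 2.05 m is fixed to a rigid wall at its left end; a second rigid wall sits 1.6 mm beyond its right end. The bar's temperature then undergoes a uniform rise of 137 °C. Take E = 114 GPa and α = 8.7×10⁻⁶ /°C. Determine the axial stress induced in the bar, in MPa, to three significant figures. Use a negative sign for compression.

Free thermal expansion αLΔT = 8.7e-6 · 2050 · 137 = 2.443 mm.
The walls engage after the gap closes; constrained expansion = 2.443 − 1.6 = 0.8434 mm.
The walls impose strain ε = −(0.8434)/2050 = -4.1141e-04; σ = Eε = 114000 · -4.1141e-04 = -46.9 MPa.

-46.9 MPa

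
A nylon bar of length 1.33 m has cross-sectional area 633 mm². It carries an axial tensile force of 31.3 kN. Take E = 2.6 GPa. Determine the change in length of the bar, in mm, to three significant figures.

δ_mech = NL/(AE) = 31300·1330/(633·2600) = 25.29 mm.

25.3 mm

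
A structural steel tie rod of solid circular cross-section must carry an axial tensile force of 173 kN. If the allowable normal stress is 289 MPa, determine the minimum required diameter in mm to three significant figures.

27.6 mm

Required area A ≥ P/σ_allow = 173000/289 = 598.6 mm².
For a solid circular section, d ≥ √(4A/π) = 27.61 mm.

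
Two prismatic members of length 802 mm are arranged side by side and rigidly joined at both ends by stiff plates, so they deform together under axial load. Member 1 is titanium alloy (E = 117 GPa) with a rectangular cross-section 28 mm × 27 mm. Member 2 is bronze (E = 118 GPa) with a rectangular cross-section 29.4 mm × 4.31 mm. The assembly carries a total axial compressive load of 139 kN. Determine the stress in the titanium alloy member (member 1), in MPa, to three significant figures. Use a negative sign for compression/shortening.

A_1 = 756 mm².
A_2 = 126.7 mm².
Equal strain + equilibrium ⇒ each member carries load in proportion to AE: A₁E₁ = 88450000 N, A₂E₂ = 14950000 N, ΣAE = 103400000 N.
σ₁ = P·E₁/ΣAE = -139000·117000/103400000 = -157.3 MPa.

-157 MPa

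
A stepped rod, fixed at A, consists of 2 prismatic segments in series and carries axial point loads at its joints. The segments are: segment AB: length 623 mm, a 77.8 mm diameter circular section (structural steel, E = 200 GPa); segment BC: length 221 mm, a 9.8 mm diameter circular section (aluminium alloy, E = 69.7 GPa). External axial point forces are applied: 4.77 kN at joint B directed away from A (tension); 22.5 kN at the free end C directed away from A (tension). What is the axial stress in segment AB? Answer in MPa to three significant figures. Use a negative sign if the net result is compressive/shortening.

Internal axial forces (sectioning from the free end, tension +): N_BC = 22.5 kN, N_AB = 27.27 kN.
A_AB = 4754 mm².
σ_AB = N_AB/A_AB = 27270/4754 = 5.736 MPa.

5.74 MPa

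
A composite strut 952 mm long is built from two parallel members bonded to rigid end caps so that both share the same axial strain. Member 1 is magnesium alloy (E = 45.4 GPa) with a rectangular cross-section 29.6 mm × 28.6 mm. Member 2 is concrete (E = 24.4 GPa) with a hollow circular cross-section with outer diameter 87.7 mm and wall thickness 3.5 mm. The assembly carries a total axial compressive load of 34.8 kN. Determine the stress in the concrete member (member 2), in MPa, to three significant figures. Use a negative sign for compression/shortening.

-13.9 MPa

A_1 = 846.6 mm².
A_2 = 925.8 mm².
Equal strain + equilibrium ⇒ each member carries load in proportion to AE: A₁E₁ = 38430000 N, A₂E₂ = 22590000 N, ΣAE = 61020000 N.
σ₂ = P·E₂/ΣAE = -34800·24400/61020000 = -13.91 MPa.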